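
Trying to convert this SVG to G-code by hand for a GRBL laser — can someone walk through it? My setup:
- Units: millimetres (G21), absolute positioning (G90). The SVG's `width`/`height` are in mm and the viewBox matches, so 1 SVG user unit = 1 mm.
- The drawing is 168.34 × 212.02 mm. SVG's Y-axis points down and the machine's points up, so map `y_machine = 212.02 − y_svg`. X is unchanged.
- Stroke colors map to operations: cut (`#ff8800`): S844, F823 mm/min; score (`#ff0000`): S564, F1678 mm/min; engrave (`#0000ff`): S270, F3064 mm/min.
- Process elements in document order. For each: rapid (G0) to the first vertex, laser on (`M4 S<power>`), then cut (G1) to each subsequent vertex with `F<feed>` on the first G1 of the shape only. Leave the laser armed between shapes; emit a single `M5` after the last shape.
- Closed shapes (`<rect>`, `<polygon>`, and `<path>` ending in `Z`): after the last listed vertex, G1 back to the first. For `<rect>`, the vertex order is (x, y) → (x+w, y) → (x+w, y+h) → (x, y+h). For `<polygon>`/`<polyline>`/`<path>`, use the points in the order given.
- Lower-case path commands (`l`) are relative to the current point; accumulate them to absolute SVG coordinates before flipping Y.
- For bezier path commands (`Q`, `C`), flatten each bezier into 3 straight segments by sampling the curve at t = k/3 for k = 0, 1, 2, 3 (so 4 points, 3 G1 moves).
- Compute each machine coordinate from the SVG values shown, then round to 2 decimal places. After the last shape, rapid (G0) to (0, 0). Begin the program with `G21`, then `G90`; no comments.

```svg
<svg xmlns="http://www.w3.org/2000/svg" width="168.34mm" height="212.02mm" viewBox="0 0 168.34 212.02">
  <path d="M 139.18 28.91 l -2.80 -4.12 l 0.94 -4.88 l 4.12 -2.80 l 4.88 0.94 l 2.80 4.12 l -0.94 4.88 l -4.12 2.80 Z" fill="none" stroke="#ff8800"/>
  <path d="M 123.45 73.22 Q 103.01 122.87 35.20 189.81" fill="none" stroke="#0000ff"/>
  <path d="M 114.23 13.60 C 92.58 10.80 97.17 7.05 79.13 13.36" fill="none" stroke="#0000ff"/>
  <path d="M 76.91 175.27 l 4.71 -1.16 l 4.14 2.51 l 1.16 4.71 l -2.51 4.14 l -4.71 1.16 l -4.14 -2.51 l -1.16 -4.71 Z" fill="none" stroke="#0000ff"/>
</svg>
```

G21
G90
G0 X139.18 Y183.11
M4 S844
G1 X136.38 Y187.23 F823
G1 X137.32 Y192.11
G1 X141.44 Y194.91
G1 X146.32 Y193.97
G1 X149.12 Y189.85
G1 X148.18 Y184.97
G1 X144.06 Y182.17
G1 X139.18 Y183.11
G0 X123.45 Y138.80
M4 S270
G1 X104.56 Y103.78 F3064
G1 X75.14 Y64.92
G1 X35.20 Y22.21
G0 X114.23 Y198.42
M4 S270
G1 X99.52 Y201.13 F3064
G1 X91.44 Y202.02
G1 X79.13 Y198.66
G0 X76.91 Y36.75
M4 S270
G1 X81.62 Y37.91 F3064
G1 X85.76 Y35.40
G1 X86.92 Y30.69
G1 X84.41 Y26.55
G1 X79.70 Y25.39
G1 X75.56 Y27.90
G1 X74.40 Y32.61
G1 X76.91 Y36.75
M5
G0 X0.00 Y0.00

viewBox `0 0 168.34 212.02` with mm width/height → 1 unit = 1 mm. Flip: y_m = 212.02 − y_svg.

**Shape 1** — `<path>` regular polygon, stroke `#ff8800` → cut (S844, F823). Machine vertices: (139.18,183.11) → (136.38,187.23) → (137.32,192.11) → (141.44,194.91) → (146.32,193.97) → (149.12,189.85) → (148.18,184.97) → (144.06,182.17) → (139.18,183.11). Closed: final G1 returns to the first vertex.

**Shape 2** — `<path>` quadratic bezier, stroke `#0000ff` → engrave (S270, F3064). Control points (SVG): P0=(123.45,73.22), P1=(103.01,122.87), P2=(35.20,189.81); sampled at t=k/3. Machine vertices: (123.45,138.80) → (104.56,103.78) → (75.14,64.92) → (35.20,22.21). Open path.

**Shape 3** — `<path>` cubic bezier, stroke `#0000ff` → engrave (S270, F3064). Control points (SVG): P0=(114.23,13.60), P1=(92.58,10.80), P2=(97.17,7.05), P3=(79.13,13.36); sampled at t=k/3. Machine vertices: (114.23,198.42) → (99.52,201.13) → (91.44,202.02) → (79.13,198.66). Open path.

**Shape 4** — `<path>` regular polygon, stroke `#0000ff` → engrave (S270, F3064). Machine vertices: (76.91,36.75) → (81.62,37.91) → (85.76,35.40) → (86.92,30.69) → (84.41,26.55) → (79.70,25.39) → (75.56,27.90) → (74.40,32.61) → (76.91,36.75). Closed: final G1 returns to the first vertex.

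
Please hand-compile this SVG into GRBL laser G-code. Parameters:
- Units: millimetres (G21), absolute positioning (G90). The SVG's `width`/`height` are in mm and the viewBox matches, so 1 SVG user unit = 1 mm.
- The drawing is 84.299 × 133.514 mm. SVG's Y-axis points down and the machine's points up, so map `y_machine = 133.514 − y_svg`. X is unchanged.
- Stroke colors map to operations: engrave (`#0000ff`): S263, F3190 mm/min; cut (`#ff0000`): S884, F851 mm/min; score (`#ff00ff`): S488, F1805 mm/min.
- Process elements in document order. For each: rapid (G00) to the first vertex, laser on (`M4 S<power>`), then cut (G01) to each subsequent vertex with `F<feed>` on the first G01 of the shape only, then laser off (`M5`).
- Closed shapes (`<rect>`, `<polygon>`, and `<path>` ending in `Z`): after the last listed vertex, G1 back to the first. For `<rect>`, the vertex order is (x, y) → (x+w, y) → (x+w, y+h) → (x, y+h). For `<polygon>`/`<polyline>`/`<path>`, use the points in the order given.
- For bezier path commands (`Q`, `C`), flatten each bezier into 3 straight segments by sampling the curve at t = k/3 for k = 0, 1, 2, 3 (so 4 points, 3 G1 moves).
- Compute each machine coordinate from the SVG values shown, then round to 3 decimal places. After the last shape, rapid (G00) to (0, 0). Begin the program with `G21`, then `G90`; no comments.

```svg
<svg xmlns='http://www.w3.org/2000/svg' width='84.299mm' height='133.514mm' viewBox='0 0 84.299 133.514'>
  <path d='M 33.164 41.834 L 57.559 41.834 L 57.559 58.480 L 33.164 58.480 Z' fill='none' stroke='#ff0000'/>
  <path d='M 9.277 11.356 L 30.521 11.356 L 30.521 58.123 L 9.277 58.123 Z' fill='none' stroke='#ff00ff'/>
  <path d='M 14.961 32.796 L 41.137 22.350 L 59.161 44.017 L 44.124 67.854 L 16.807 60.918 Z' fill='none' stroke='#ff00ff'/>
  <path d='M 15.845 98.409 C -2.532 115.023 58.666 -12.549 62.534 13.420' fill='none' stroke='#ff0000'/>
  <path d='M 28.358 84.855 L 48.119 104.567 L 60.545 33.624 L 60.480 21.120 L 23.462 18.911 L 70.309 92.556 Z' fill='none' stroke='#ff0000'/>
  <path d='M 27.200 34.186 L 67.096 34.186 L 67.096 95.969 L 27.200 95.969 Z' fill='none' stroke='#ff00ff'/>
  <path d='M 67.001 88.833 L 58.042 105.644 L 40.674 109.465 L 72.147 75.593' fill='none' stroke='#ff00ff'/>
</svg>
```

viewBox `0 0 84.299 133.514` with mm width/height → 1 unit = 1 mm. Flip: y_m = 133.514 − y_svg.

**Shape 1** — `<path>` rectangle, stroke `#ff0000` → cut (S884, F851). Machine vertices: (33.164,91.680) → (57.559,91.680) → (57.559,75.034) → (33.164,75.034) → (33.164,91.680). Closed: final G1 returns to the first vertex.

**Shape 2** — `<path>` rectangle, stroke `#ff00ff` → score (S488, F1805). Machine vertices: (9.277,122.158) → (30.521,122.158) → (30.521,75.391) → (9.277,75.391) → (9.277,122.158). Closed: final G1 returns to the first vertex.

**Shape 3** — `<path>` regular polygon, stroke `#ff00ff` → score (S488, F1805). Machine vertices: (14.961,100.718) → (41.137,111.164) → (59.161,89.497) → (44.124,65.660) → (16.807,72.596) → (14.961,100.718). Closed: final G1 returns to the first vertex.

**Shape 4** — `<path>` cubic bezier, stroke `#ff0000` → cut (S884, F851). Control points (SVG): P0=(15.845,98.409), P1=(-2.532,115.023), P2=(58.666,-12.549), P3=(62.534,13.420); sampled at t=k/3. Machine vertices: (15.845,35.105) → (18.922,55.526) → (44.627,105.910) → (62.534,120.094). Open path.

**Shape 5** — `<path>` closed polygon, stroke `#ff0000` → cut (S884, F851). Machine vertices: (28.358,48.659) → (48.119,28.947) → (60.545,99.890) → (60.480,112.394) → (23.462,114.603) → (70.309,40.958) → (28.358,48.659). Closed: final G1 returns to the first vertex.

**Shape 6** — `<path>` rectangle, stroke `#ff00ff` → score (S488, F1805). Machine vertices: (27.200,99.328) → (67.096,99.328) → (67.096,37.545) → (27.200,37.545) → (27.200,99.328). Closed: final G1 returns to the first vertex.

**Shape 7** — `<path>` open polyline, stroke `#ff00ff` → score (S488, F1805). Machine vertices: (67.001,44.681) → (58.042,27.870) → (40.674,24.049) → (72.147,57.921). Open path.

G21
G90
G00 X33.164 Y91.680
M4 S884
G01 X57.559 Y91.680 F851
G01 X57.559 Y75.034
G01 X33.164 Y75.034
G01 X33.164 Y91.680
M5
G00 X9.277 Y122.158
M4 S488
G01 X30.521 Y122.158 F1805
G01 X30.521 Y75.391
G01 X9.277 Y75.391
G01 X9.277 Y122.158
M5
G00 X14.961 Y100.718
M4 S488
G01 X41.137 Y111.164 F1805
G01 X59.161 Y89.497
G01 X44.124 Y65.660
G01 X16.807 Y72.596
G01 X14.961 Y100.718
M5
G00 X15.845 Y35.105
M4 S884
G01 X18.922 Y55.526 F851
G01 X44.627 Y105.910
G01 X62.534 Y120.094
M5
G00 X28.358 Y48.659
M4 S884
G01 X48.119 Y28.947 F851
G01 X60.545 Y99.890
G01 X60.480 Y112.394
G01 X23.462 Y114.603
G01 X70.309 Y40.958
G01 X28.358 Y48.659
M5
G00 X27.200 Y99.328
M4 S488
G01 X67.096 Y99.328 F1805
G01 X67.096 Y37.545
G01 X27.200 Y37.545
G01 X27.200 Y99.328
M5
G00 X67.001 Y44.681
M4 S488
G01 X58.042 Y27.870 F1805
G01 X40.674 Y24.049
G01 X72.147 Y57.921
M5
G00 X0.000 Y0.000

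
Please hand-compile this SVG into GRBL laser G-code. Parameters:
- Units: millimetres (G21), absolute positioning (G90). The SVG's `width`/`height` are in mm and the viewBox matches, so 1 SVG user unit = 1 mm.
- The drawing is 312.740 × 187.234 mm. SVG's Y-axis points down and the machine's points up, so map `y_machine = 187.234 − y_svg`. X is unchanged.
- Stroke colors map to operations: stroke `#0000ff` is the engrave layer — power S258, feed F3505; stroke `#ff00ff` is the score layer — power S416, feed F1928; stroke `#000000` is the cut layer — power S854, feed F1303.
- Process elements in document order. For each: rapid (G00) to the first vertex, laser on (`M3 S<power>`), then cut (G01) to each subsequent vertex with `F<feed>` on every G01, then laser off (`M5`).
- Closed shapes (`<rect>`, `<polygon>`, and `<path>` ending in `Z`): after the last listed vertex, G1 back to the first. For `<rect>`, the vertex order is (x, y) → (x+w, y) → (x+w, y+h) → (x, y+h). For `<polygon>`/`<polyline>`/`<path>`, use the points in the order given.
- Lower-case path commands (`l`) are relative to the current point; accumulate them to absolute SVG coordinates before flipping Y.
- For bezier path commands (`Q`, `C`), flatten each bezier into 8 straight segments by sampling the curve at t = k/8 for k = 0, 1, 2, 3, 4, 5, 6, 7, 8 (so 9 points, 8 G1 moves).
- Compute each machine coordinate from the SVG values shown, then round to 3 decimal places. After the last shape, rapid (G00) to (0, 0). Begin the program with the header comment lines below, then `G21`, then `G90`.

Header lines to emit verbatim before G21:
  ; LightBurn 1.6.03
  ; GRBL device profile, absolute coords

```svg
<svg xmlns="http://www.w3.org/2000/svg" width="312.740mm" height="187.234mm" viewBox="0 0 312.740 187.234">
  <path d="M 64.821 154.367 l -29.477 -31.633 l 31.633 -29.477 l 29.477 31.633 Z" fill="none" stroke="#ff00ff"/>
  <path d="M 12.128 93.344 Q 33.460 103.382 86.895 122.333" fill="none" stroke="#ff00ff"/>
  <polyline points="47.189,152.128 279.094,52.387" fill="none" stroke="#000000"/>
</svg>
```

Since the viewBox matches the mm dimensions, user units are millimetres directly. The only transform is the Y-flip y_m = 187.234 − y_svg.

Shape 1 is a regular polygon drawn with `<path>`. Its stroke #ff00ff means score at S416, F1928. After flipping Y the toolpath is (64.821,32.867) → (35.344,64.500) → (66.977,93.977) → (96.454,62.344) → (64.821,32.867), returning to the start.

Shape 2 is a quadratic bezier drawn with `<path>`. Its stroke #ff00ff means score at S416, F1928. After flipping Y the toolpath is (12.128,93.890) → (17.963,91.241) → (24.800,88.314) → (32.641,85.108) → (41.486,81.624) → (51.333,77.861) → (62.184,73.819) → (74.038,69.499) → (86.895,64.901).

Shape 3 is a line segment drawn with `<polyline>`. Its stroke #000000 means cut at S854, F1303. After flipping Y the toolpath is (47.189,35.106) → (279.094,134.847).

; LightBurn 1.6.03
; GRBL device profile, absolute coords
G21
G90
G00 X64.821 Y32.867
M3 S416
G01 X35.344 Y64.500 F1928
G01 X66.977 Y93.977 F1928
G01 X96.454 Y62.344 F1928
G01 X64.821 Y32.867 F1928
M5
G00 X12.128 Y93.890
M3 S416
G01 X17.963 Y91.241 F1928
G01 X24.800 Y88.314 F1928
G01 X32.641 Y85.108 F1928
G01 X41.486 Y81.624 F1928
G01 X51.333 Y77.861 F1928
G01 X62.184 Y73.819 F1928
G01 X74.038 Y69.499 F1928
G01 X86.895 Y64.901 F1928
M5
G00 X47.189 Y35.106
M3 S854
G01 X279.094 Y134.847 F1303
M5
G00 X0.000 Y0.000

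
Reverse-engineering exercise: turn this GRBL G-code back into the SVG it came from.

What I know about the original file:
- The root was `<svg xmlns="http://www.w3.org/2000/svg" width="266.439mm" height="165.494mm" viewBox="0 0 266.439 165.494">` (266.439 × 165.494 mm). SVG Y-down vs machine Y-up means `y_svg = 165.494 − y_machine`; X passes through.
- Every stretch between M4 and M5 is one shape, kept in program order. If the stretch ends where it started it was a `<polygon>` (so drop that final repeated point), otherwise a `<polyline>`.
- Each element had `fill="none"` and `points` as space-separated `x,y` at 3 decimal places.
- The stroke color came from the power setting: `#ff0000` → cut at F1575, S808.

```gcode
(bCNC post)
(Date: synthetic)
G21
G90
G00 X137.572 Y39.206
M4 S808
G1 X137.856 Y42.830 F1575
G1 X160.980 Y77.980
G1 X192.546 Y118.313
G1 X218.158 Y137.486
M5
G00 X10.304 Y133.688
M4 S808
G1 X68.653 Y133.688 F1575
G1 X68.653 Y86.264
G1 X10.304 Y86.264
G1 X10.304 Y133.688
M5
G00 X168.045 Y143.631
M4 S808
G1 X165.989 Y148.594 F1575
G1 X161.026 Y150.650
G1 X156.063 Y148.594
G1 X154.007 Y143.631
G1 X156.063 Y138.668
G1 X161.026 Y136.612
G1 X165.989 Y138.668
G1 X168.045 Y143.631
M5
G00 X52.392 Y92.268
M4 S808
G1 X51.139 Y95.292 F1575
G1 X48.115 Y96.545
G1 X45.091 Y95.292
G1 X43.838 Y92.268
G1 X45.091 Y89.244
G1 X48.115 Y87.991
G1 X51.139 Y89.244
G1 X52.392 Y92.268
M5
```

Machine Y-up, SVG Y-down with viewBox height 165.494, so y_svg = 165.494 − y_machine; X carries over. Every run uses S808, so all elements get stroke `#ff0000` (cut).

Run 1: The run is open, so emit a `<polyline>` with points (Y-flipped): 137.572,126.288 137.856,122.664 160.980,87.514 192.546,47.181 218.158,28.008.

Run 2: The run returns to its start, so emit a `<polygon>` with points (Y-flipped): 10.304,31.806 68.653,31.806 68.653,79.230 10.304,79.230.

Run 3: The run returns to its start, so emit a `<polygon>` with points (Y-flipped): 168.045,21.863 165.989,16.900 161.026,14.844 156.063,16.900 154.007,21.863 156.063,26.826 161.026,28.882 165.989,26.826.

Run 4: The run returns to its start, so emit a `<polygon>` with points (Y-flipped): 52.392,73.226 51.139,70.202 48.115,68.949 45.091,70.202 43.838,73.226 45.091,76.250 48.115,77.503 51.139,76.250.

<svg xmlns="http://www.w3.org/2000/svg" width="266.439mm" height="165.494mm" viewBox="0 0 266.439 165.494">
  <polyline points="137.572,126.288 137.856,122.664 160.980,87.514 192.546,47.181 218.158,28.008" fill="none" stroke="#ff0000"/>
  <polygon points="10.304,31.806 68.653,31.806 68.653,79.230 10.304,79.230" fill="none" stroke="#ff0000"/>
  <polygon points="168.045,21.863 165.989,16.900 161.026,14.844 156.063,16.900 154.007,21.863 156.063,26.826 161.026,28.882 165.989,26.826" fill="none" stroke="#ff0000"/>
  <polygon points="52.392,73.226 51.139,70.202 48.115,68.949 45.091,70.202 43.838,73.226 45.091,76.250 48.115,77.503 51.139,76.250" fill="none" stroke="#ff0000"/>
</svg>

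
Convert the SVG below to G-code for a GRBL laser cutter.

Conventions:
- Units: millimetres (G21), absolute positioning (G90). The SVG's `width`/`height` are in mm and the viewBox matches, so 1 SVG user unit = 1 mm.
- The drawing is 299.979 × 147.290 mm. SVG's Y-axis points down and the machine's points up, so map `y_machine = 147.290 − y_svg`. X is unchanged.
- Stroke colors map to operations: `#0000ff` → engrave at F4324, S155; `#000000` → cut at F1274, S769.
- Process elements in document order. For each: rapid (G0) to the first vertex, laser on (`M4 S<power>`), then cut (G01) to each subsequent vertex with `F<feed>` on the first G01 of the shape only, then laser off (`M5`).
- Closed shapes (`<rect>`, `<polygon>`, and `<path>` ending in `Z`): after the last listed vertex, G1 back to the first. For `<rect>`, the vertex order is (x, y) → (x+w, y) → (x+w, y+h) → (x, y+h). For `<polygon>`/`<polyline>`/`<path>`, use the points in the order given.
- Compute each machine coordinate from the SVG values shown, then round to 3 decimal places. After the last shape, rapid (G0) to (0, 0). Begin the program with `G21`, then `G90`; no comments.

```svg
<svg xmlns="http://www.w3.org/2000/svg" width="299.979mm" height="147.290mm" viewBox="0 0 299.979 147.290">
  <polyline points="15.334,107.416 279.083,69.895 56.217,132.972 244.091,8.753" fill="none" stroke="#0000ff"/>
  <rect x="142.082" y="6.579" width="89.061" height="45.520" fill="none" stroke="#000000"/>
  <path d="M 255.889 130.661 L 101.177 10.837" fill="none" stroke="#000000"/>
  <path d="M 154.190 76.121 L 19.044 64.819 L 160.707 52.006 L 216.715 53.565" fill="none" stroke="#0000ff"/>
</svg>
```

G21
G90
G0 X15.334 Y39.874
M4 S155
G01 X279.083 Y77.395 F4324
G01 X56.217 Y14.318
G01 X244.091 Y138.537
M5
G0 X142.082 Y140.711
M4 S769
G01 X231.143 Y140.711 F1274
G01 X231.143 Y95.191
G01 X142.082 Y95.191
G01 X142.082 Y140.711
M5
G0 X255.889 Y16.629
M4 S769
G01 X101.177 Y136.453 F1274
M5
G0 X154.190 Y71.169
M4 S155
G01 X19.044 Y82.471 F4324
G01 X160.707 Y95.284
G01 X216.715 Y93.725
M5
G0 X0.000 Y0.000

viewBox `0 0 299.979 147.290` with mm width/height → 1 unit = 1 mm. Flip: y_m = 147.290 − y_svg.

**Shape 1** — `<polyline>` open polyline, stroke `#0000ff` → engrave (S155, F4324). Machine vertices: (15.334,39.874) → (279.083,77.395) → (56.217,14.318) → (244.091,138.537). Open path.

**Shape 2** — `<rect>` rectangle, stroke `#000000` → cut (S769, F1274). Machine vertices: (142.082,140.711) → (231.143,140.711) → (231.143,95.191) → (142.082,95.191) → (142.082,140.711). Closed: final G1 returns to the first vertex.

**Shape 3** — `<path>` line segment, stroke `#000000` → cut (S769, F1274). Machine vertices: (255.889,16.629) → (101.177,136.453). Open path.

**Shape 4** — `<path>` open polyline, stroke `#0000ff` → engrave (S155, F4324). Machine vertices: (154.190,71.169) → (19.044,82.471) → (160.707,95.284) → (216.715,93.725). Open path.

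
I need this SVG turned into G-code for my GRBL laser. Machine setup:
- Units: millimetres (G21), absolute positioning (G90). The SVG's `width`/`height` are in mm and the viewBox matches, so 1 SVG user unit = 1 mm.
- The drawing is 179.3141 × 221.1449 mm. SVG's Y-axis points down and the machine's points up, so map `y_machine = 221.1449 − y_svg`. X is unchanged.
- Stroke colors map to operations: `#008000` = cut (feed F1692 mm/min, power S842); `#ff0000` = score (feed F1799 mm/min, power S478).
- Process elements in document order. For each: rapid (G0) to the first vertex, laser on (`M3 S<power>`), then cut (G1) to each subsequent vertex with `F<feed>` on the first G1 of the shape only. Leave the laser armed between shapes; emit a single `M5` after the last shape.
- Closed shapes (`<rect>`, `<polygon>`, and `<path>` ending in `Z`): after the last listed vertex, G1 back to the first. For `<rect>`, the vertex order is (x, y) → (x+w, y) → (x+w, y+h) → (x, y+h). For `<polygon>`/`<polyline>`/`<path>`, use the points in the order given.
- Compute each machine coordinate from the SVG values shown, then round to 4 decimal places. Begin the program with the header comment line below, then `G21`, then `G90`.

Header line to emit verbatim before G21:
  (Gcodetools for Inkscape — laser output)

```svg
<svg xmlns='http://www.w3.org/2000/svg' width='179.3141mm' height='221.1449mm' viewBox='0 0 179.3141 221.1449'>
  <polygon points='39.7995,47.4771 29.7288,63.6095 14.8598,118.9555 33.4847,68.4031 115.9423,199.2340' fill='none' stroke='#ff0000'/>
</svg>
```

viewBox `0 0 179.3141 221.1449` with mm width/height → 1 unit = 1 mm. Flip: y_m = 221.1449 − y_svg.

**Shape 1** — `<polygon>` closed polygon, stroke `#ff0000` → score (S478, F1799). Machine vertices: (39.7995,173.6678) → (29.7288,157.5354) → (14.8598,102.1894) → (33.4847,152.7418) → (115.9423,21.9109) → (39.7995,173.6678). Closed: final G1 returns to the first vertex.

(Gcodetools for Inkscape — laser output)
G21
G90
G0 X39.7995 Y173.6678
M3 S478
G1 X29.7288 Y157.5354 F1799
G1 X14.8598 Y102.1894
G1 X33.4847 Y152.7418
G1 X115.9423 Y21.9109
G1 X39.7995 Y173.6678
M5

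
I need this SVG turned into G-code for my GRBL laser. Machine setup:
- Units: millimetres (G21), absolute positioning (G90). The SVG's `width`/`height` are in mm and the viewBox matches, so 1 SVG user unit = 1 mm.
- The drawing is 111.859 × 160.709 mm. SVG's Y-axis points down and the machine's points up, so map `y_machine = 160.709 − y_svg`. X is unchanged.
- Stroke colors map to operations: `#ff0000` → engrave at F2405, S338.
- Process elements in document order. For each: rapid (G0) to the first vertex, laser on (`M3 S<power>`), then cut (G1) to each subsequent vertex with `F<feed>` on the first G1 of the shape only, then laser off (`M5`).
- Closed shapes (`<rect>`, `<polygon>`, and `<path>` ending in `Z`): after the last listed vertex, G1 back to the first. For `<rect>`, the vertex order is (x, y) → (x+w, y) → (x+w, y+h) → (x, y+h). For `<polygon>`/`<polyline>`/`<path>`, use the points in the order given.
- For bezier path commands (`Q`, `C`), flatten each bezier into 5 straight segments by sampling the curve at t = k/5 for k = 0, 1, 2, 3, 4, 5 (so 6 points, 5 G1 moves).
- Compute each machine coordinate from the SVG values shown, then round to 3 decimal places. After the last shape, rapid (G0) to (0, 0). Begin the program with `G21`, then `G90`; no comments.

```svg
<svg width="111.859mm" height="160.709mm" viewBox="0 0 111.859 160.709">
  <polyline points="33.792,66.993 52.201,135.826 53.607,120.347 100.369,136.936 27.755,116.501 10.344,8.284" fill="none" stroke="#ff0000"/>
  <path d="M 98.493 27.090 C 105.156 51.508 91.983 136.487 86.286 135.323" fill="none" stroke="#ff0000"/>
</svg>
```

1 u = 1 mm; y_m = 160.709 − y.

[1] `<polyline>` open polyline, #ff0000→engrave S338 F2405: (33.792,93.716) → (52.201,24.883) → (53.607,40.362) → (100.369,23.773) → (27.755,44.208) → (10.344,152.425)

[2] `<path>` cubic bezier, #ff0000→engrave S338 F2405: (98.493,133.619) → (100.329,112.875) → (98.715,84.637) → (94.963,55.949) → (90.383,33.851) → (86.286,25.386)

G21
G90
G0 X33.792 Y93.716
M3 S338
G1 X52.201 Y24.883 F2405
G1 X53.607 Y40.362
G1 X100.369 Y23.773
G1 X27.755 Y44.208
G1 X10.344 Y152.425
M5
G0 X98.493 Y133.619
M3 S338
G1 X100.329 Y112.875 F2405
G1 X98.715 Y84.637
G1 X94.963 Y55.949
G1 X90.383 Y33.851
G1 X86.286 Y25.386
M5
G0 X0.000 Y0.000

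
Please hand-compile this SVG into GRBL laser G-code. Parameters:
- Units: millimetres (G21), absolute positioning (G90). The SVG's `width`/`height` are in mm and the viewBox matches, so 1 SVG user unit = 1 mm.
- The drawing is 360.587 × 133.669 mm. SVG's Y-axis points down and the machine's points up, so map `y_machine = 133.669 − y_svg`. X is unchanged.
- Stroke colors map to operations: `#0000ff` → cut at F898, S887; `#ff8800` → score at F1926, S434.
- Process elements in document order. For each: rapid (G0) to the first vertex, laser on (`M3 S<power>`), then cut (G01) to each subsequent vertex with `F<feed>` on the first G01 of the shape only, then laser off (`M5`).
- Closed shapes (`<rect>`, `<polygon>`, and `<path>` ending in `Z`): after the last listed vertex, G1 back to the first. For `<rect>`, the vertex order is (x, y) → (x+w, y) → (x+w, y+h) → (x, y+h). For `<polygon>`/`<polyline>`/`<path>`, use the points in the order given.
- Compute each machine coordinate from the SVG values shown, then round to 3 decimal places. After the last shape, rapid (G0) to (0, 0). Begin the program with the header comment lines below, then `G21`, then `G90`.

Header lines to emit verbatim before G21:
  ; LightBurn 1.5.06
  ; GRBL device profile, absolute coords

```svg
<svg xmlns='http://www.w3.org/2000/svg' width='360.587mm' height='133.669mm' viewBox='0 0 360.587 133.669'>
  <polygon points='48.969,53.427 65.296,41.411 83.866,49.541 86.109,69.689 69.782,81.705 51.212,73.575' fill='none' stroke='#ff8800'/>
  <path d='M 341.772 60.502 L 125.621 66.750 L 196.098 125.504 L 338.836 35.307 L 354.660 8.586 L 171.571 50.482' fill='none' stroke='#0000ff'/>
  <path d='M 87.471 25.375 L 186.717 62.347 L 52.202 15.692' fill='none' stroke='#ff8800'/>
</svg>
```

; LightBurn 1.5.06
; GRBL device profile, absolute coords
G21
G90
G0 X48.969 Y80.242
M3 S434
G01 X65.296 Y92.258 F1926
G01 X83.866 Y84.128
G01 X86.109 Y63.980
G01 X69.782 Y51.964
G01 X51.212 Y60.094
G01 X48.969 Y80.242
M5
G0 X341.772 Y73.167
M3 S887
G01 X125.621 Y66.919 F898
G01 X196.098 Y8.165
G01 X338.836 Y98.362
G01 X354.660 Y125.083
G01 X171.571 Y83.187
M5
G0 X87.471 Y108.294
M3 S434
G01 X186.717 Y71.322 F1926
G01 X52.202 Y117.977
M5
G0 X0.000 Y0.000

1 u = 1 mm; y_m = 133.669 − y.

[1] `<polygon>` regular polygon, #ff8800→score S434 F1926: (48.969,80.242) → (65.296,92.258) → (83.866,84.128) → (86.109,63.980) → (69.782,51.964) → (51.212,60.094) → (48.969,80.242) (closed)

[2] `<path>` open polyline, #0000ff→cut S887 F898: (341.772,73.167) → (125.621,66.919) → (196.098,8.165) → (338.836,98.362) → (354.660,125.083) → (171.571,83.187)

[3] `<path>` open polyline, #ff8800→score S434 F1926: (87.471,108.294) → (186.717,71.322) → (52.202,117.977)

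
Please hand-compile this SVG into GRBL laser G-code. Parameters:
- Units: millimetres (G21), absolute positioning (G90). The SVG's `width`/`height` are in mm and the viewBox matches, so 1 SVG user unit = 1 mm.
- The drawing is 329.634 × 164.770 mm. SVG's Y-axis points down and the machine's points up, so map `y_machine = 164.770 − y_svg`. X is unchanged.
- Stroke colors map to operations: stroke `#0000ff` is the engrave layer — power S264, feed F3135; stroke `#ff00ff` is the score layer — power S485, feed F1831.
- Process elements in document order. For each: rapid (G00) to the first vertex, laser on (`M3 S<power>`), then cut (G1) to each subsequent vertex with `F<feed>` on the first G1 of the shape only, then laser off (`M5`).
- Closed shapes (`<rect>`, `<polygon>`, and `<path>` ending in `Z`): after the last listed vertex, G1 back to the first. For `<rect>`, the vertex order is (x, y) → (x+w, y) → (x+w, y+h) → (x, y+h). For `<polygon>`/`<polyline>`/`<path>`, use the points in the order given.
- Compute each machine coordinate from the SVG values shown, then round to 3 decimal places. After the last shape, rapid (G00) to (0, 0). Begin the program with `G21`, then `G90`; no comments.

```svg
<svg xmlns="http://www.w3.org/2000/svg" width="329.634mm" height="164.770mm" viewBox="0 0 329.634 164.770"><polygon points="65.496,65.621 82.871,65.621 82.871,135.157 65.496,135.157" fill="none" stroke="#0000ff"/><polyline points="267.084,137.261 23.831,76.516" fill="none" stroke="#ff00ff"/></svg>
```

viewBox `0 0 329.634 164.770` with mm width/height → 1 unit = 1 mm. Flip: y_m = 164.770 − y_svg.

**Shape 1** — `<polygon>` rectangle, stroke `#0000ff` → engrave (S264, F3135). Machine vertices: (65.496,99.149) → (82.871,99.149) → (82.871,29.613) → (65.496,29.613) → (65.496,99.149). Closed: final G1 returns to the first vertex.

**Shape 2** — `<polyline>` line segment, stroke `#ff00ff` → score (S485, F1831). Machine vertices: (267.084,27.509) → (23.831,88.254). Open path.

G21
G90
G00 X65.496 Y99.149
M3 S264
G1 X82.871 Y99.149 F3135
G1 X82.871 Y29.613
G1 X65.496 Y29.613
G1 X65.496 Y99.149
M5
G00 X267.084 Y27.509
M3 S485
G1 X23.831 Y88.254 F1831
M5
G00 X0.000 Y0.000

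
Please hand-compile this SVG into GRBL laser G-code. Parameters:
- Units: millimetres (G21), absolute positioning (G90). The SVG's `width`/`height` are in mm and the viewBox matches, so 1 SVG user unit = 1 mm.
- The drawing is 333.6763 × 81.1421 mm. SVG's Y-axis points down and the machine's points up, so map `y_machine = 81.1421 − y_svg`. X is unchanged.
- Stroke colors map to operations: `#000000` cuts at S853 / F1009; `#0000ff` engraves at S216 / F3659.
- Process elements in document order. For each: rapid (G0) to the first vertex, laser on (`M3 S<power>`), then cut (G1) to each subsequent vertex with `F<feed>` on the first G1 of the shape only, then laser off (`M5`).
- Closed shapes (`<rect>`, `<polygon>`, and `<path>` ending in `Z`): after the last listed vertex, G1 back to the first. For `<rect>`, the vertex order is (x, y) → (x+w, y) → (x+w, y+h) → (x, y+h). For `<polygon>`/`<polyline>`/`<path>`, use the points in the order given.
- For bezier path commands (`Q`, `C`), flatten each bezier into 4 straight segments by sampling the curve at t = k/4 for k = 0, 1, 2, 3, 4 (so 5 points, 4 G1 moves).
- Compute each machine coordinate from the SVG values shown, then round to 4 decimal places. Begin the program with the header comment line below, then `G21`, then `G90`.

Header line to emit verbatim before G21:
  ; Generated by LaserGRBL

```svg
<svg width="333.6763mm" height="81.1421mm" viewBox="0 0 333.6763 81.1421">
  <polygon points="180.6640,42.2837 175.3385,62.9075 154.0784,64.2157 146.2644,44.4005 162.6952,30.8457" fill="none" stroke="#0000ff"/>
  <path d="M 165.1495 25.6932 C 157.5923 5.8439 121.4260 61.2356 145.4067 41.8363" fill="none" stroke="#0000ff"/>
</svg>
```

1 u = 1 mm; y_m = 81.1421 − y.

[1] `<polygon>` regular polygon, #0000ff→engrave S216 F3659: (180.6640,38.8584) → (175.3385,18.2346) → (154.0784,16.9264) → (146.2644,36.7416) → (162.6952,50.2964) → (180.6640,38.8584) (closed)

[2] `<path>` cubic bezier, #0000ff→engrave S216 F3659: (165.1495,55.4489) → (155.5042,58.5724) → (143.4514,47.5461) → (137.3119,36.4354) → (145.4067,39.3058)

; Generated by LaserGRBL
G21
G90
G0 X180.6640 Y38.8584
M3 S216
G1 X175.3385 Y18.2346 F3659
G1 X154.0784 Y16.9264
G1 X146.2644 Y36.7416
G1 X162.6952 Y50.2964
G1 X180.6640 Y38.8584
M5
G0 X165.1495 Y55.4489
M3 S216
G1 X155.5042 Y58.5724 F3659
G1 X143.4514 Y47.5461
G1 X137.3119 Y36.4354
G1 X145.4067 Y39.3058
M5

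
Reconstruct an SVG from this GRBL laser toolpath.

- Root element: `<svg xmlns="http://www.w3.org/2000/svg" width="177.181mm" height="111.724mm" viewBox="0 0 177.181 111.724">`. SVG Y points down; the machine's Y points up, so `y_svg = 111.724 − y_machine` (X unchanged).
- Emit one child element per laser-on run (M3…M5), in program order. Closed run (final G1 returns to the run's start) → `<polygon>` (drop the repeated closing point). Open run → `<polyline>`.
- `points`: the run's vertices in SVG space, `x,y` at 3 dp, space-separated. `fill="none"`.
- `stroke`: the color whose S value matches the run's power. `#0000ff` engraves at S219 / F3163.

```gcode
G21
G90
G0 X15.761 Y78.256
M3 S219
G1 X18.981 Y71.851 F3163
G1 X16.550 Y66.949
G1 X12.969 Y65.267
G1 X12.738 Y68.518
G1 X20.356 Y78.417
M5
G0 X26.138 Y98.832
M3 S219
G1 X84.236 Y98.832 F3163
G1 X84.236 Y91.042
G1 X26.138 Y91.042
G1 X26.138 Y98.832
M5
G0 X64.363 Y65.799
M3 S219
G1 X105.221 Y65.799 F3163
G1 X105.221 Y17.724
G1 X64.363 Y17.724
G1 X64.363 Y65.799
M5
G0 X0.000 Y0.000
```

Each laser-on run becomes one SVG element. Flip Y back into SVG space with y_svg = 111.724 − y_machine. Every run uses S219, so all elements get stroke `#0000ff` (engrave).

Run 1: The run is open, so emit a `<polyline>` with points (Y-flipped): 15.761,33.468 18.981,39.873 16.550,44.775 12.969,46.457 12.738,43.206 20.356,33.307.

Run 2: The run returns to its start, so emit a `<polygon>` with points (Y-flipped): 26.138,12.892 84.236,12.892 84.236,20.682 26.138,20.682.

Run 3: The run returns to its start, so emit a `<polygon>` with points (Y-flipped): 64.363,45.925 105.221,45.925 105.221,94.000 64.363,94.000.

<svg xmlns="http://www.w3.org/2000/svg" width="177.181mm" height="111.724mm" viewBox="0 0 177.181 111.724">
  <polyline points="15.761,33.468 18.981,39.873 16.550,44.775 12.969,46.457 12.738,43.206 20.356,33.307" fill="none" stroke="#0000ff"/>
  <polygon points="26.138,12.892 84.236,12.892 84.236,20.682 26.138,20.682" fill="none" stroke="#0000ff"/>
  <polygon points="64.363,45.925 105.221,45.925 105.221,94.000 64.363,94.000" fill="none" stroke="#0000ff"/>
</svg>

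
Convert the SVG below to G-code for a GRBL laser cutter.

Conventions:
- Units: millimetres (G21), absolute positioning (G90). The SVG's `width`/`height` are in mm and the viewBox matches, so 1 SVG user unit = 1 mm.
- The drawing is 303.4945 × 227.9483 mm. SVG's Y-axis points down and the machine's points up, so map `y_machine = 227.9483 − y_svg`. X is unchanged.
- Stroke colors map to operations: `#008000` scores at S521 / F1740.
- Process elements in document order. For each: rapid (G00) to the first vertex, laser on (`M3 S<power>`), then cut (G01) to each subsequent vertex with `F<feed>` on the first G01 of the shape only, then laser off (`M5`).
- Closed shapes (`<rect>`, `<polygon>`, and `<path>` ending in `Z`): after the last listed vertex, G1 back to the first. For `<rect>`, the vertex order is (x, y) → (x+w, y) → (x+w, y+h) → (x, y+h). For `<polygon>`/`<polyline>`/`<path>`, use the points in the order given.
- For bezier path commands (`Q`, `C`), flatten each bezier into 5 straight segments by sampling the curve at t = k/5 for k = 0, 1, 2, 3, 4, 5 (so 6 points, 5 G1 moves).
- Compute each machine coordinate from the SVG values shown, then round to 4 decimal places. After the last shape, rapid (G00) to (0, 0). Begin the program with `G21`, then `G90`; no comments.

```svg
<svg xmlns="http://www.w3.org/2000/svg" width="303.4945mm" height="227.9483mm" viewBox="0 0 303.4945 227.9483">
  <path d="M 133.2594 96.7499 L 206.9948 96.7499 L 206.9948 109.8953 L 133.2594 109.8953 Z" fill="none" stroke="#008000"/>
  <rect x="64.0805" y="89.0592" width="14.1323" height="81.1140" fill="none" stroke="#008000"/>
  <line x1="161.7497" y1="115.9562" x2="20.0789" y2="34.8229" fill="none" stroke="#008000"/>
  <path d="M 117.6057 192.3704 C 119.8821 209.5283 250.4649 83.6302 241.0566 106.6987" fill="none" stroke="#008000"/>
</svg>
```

viewBox `0 0 303.4945 227.9483` with mm width/height → 1 unit = 1 mm. Flip: y_m = 227.9483 − y_svg.

**Shape 1** — `<path>` rectangle, stroke `#008000` → score (S521, F1740). Machine vertices: (133.2594,131.1984) → (206.9948,131.1984) → (206.9948,118.0530) → (133.2594,118.0530) → (133.2594,131.1984). Closed: final G1 returns to the first vertex.

**Shape 2** — `<rect>` rectangle, stroke `#008000` → score (S521, F1740). Machine vertices: (64.0805,138.8891) → (78.2128,138.8891) → (78.2128,57.7751) → (64.0805,57.7751) → (64.0805,138.8891). Closed: final G1 returns to the first vertex.

**Shape 3** — `<line>` line segment, stroke `#008000` → score (S521, F1740). Machine vertices: (161.7497,111.9921) → (20.0789,193.1254). Open path.

**Shape 4** — `<path>` cubic bezier, stroke `#008000` → score (S521, F1740). Control points (SVG): P0=(117.6057,192.3704), P1=(119.8821,209.5283), P2=(250.4649,83.6302), P3=(241.0566,106.6987); sampled at t=k/5. Machine vertices: (117.6057,35.5779) → (132.2219,40.1137) → (164.7534,64.9659) → (202.3219,96.1173) → (232.0490,119.5509) → (241.0566,121.2496). Open path.

G21
G90
G00 X133.2594 Y131.1984
M3 S521
G01 X206.9948 Y131.1984 F1740
G01 X206.9948 Y118.0530
G01 X133.2594 Y118.0530
G01 X133.2594 Y131.1984
M5
G00 X64.0805 Y138.8891
M3 S521
G01 X78.2128 Y138.8891 F1740
G01 X78.2128 Y57.7751
G01 X64.0805 Y57.7751
G01 X64.0805 Y138.8891
M5
G00 X161.7497 Y111.9921
M3 S521
G01 X20.0789 Y193.1254 F1740
M5
G00 X117.6057 Y35.5779
M3 S521
G01 X132.2219 Y40.1137 F1740
G01 X164.7534 Y64.9659
G01 X202.3219 Y96.1173
G01 X232.0490 Y119.5509
G01 X241.0566 Y121.2496
M5
G00 X0.0000 Y0.0000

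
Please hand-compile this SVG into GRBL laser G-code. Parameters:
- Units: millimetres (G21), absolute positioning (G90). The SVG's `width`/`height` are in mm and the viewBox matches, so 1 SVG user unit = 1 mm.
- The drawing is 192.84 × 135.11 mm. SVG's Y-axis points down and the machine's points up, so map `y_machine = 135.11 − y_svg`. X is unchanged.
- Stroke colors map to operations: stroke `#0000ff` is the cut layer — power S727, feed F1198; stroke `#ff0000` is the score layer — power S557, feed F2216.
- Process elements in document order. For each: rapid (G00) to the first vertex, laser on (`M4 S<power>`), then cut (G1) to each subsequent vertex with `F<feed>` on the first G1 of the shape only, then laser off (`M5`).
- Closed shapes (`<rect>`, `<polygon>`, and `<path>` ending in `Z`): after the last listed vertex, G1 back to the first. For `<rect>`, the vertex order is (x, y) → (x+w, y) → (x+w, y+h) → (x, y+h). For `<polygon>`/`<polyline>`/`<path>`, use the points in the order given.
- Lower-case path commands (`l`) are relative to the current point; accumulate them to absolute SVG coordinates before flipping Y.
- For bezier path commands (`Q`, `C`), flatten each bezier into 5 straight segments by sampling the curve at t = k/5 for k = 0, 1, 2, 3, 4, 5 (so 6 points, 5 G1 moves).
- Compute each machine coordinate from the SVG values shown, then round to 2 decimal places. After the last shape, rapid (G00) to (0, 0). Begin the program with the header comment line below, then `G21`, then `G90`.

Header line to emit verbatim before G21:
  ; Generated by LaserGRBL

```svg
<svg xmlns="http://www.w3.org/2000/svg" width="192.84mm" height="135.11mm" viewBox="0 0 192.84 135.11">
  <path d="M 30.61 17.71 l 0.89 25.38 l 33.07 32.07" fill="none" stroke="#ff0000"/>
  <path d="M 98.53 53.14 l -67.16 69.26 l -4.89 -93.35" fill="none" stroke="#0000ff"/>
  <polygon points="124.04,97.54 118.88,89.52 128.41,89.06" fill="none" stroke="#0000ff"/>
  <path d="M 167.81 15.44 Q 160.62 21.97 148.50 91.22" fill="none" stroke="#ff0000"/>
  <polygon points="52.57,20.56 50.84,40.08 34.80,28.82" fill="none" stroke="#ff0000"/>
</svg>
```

1 u = 1 mm; y_m = 135.11 − y.

[1] `<path>` open polyline, #ff0000→score S557 F2216: (30.61,117.40) → (31.50,92.02) → (64.57,59.95)

[2] `<path>` open polyline, #0000ff→cut S727 F1198: (98.53,81.97) → (31.37,12.71) → (26.48,106.06)

[3] `<polygon>` regular polygon, #0000ff→cut S727 F1198: (124.04,37.57) → (118.88,45.59) → (128.41,46.05) → (124.04,37.57) (closed)

[4] `<path>` quadratic bezier, #ff0000→score S557 F2216: (167.81,119.67) → (164.74,114.55) → (161.27,104.41) → (157.41,89.25) → (153.15,69.08) → (148.50,43.89)

[5] `<polygon>` regular polygon, #ff0000→score S557 F2216: (52.57,114.55) → (50.84,95.03) → (34.80,106.29) → (52.57,114.55) (closed)

; Generated by LaserGRBL
G21
G90
G00 X30.61 Y117.40
M4 S557
G1 X31.50 Y92.02 F2216
G1 X64.57 Y59.95
M5
G00 X98.53 Y81.97
M4 S727
G1 X31.37 Y12.71 F1198
G1 X26.48 Y106.06
M5
G00 X124.04 Y37.57
M4 S727
G1 X118.88 Y45.59 F1198
G1 X128.41 Y46.05
G1 X124.04 Y37.57
M5
G00 X167.81 Y119.67
M4 S557
G1 X164.74 Y114.55 F2216
G1 X161.27 Y104.41
G1 X157.41 Y89.25
G1 X153.15 Y69.08
G1 X148.50 Y43.89
M5
G00 X52.57 Y114.55
M4 S557
G1 X50.84 Y95.03 F2216
G1 X34.80 Y106.29
G1 X52.57 Y114.55
M5
G00 X0.00 Y0.00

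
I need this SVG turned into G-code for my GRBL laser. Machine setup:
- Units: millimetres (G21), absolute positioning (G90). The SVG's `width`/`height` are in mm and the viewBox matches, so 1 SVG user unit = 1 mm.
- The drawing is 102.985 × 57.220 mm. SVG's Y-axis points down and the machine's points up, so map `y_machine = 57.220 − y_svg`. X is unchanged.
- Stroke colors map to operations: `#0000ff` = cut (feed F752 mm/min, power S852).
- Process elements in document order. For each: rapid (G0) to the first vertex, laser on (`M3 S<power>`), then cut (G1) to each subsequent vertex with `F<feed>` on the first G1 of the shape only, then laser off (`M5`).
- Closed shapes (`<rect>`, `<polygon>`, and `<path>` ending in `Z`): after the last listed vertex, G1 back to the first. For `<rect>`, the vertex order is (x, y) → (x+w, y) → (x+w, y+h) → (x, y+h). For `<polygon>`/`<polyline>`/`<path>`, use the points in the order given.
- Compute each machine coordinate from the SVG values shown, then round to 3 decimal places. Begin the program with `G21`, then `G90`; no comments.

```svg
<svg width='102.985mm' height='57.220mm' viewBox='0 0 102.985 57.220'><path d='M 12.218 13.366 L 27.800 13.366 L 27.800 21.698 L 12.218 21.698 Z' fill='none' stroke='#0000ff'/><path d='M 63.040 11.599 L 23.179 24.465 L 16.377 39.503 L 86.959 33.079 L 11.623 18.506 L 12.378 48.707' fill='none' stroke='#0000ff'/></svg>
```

G21
G90
G0 X12.218 Y43.854
M3 S852
G1 X27.800 Y43.854 F752
G1 X27.800 Y35.522
G1 X12.218 Y35.522
G1 X12.218 Y43.854
M5
G0 X63.040 Y45.621
M3 S852
G1 X23.179 Y32.755 F752
G1 X16.377 Y17.717
G1 X86.959 Y24.141
G1 X11.623 Y38.714
G1 X12.378 Y8.513
M5

1 u = 1 mm; y_m = 57.220 − y.

[1] `<path>` rectangle, #0000ff→cut S852 F752: (12.218,43.854) → (27.800,43.854) → (27.800,35.522) → (12.218,35.522) → (12.218,43.854) (closed)

[2] `<path>` open polyline, #0000ff→cut S852 F752: (63.040,45.621) → (23.179,32.755) → (16.377,17.717) → (86.959,24.141) → (11.623,38.714) → (12.378,8.513)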